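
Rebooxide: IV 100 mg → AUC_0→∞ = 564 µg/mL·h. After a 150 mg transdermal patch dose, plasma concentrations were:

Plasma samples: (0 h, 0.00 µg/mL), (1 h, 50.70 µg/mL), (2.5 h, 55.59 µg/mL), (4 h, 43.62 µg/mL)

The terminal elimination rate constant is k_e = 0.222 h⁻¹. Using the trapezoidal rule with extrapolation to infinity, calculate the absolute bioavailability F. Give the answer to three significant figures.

Trapezoidal AUC_0→4 (transdermal patch):
  [0→1]: (0.00+50.70)/2 × 1 = 25.35
  [1→2.5]: (50.70+55.59)/2 × 1.5 = 79.7175
  [2.5→4]: (55.59+43.62)/2 × 1.5 = 74.4075
  Sum = 179.475 µg/mL·h
Tail: C_last/k_e = 43.62/0.222 = 196.486
AUC_0→∞ (transdermal patch) = 179.475 + 196.486 = 375.961 µg/mL·h
F = (AUC_ev/D_ev)/(AUC_iv/D_iv) = (375.961/150)/(564/100) = 2.50641/5.64 = 0.4444

F = 0.444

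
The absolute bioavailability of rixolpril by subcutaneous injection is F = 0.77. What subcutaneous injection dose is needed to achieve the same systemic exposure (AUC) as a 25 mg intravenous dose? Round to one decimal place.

D_subcutaneous = 32.5 mg

For equal systemic exposure: F × D_ev = D_iv
D_ev = D_iv / F = 25 / 0.77 = 32.4675 mg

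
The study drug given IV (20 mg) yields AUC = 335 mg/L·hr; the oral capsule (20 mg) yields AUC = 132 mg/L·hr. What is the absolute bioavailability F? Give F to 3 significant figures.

F = 0.394

F = (AUC_ev / D_ev) / (AUC_iv / D_iv)
  = (132/20) / (335/20)
  = 6.6 / 16.75 = 0.3940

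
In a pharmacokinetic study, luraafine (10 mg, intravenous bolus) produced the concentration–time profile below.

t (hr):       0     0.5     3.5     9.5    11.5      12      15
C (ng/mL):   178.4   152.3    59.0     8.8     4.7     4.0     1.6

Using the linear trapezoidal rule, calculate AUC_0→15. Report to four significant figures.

Trapezoidal AUC_0→15:
  [0→0.5]: (178.4+152.3)/2 × 0.5 = 82.675
  [0.5→3.5]: (152.3+59.0)/2 × 3 = 316.95
  [3.5→9.5]: (59.0+8.8)/2 × 6 = 203.4
  [9.5→11.5]: (8.8+4.7)/2 × 2 = 13.5
  [11.5→12]: (4.7+4.0)/2 × 0.5 = 2.175
  [12→15]: (4.0+1.6)/2 × 3 = 8.4
  Sum = 627.1 ng/mL·hr

AUC = 627.1 ng/mL·hr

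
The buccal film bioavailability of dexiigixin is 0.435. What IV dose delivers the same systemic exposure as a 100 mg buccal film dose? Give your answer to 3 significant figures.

Systemic exposure from an extravascular dose = F × D_ev, so the equivalent IV dose is F × D_ev.
D_iv = F × D_ev = 0.435 × 100 = 43.5 mg

D_iv = 43.5 mg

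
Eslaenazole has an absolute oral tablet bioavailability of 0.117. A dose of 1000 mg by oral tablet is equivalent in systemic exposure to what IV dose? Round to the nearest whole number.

Systemic exposure from an extravascular dose = F × D_ev, so the equivalent IV dose is F × D_ev.
D_iv = F × D_ev = 0.117 × 1000 = 117 mg

D_iv = 117 mg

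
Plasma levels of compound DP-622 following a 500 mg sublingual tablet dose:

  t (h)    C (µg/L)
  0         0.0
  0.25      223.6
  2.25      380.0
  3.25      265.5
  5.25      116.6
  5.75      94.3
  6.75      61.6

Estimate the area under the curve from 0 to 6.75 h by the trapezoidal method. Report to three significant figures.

AUC = 1470 µg/L·h

Trapezoidal AUC_0→6.75:
  [0→0.25]: (0.0+223.6)/2 × 0.25 = 27.95
  [0.25→2.25]: (223.6+380.0)/2 × 2 = 603.6
  [2.25→3.25]: (380.0+265.5)/2 × 1 = 322.75
  [3.25→5.25]: (265.5+116.6)/2 × 2 = 382.1
  [5.25→5.75]: (116.6+94.3)/2 × 0.5 = 52.725
  [5.75→6.75]: (94.3+61.6)/2 × 1 = 77.95
  Sum = 1467.075 µg/L·h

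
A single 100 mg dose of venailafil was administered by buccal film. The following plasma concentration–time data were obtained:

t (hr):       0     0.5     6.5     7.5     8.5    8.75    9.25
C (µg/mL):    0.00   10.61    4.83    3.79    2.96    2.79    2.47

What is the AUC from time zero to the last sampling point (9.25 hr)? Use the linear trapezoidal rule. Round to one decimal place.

AUC = 58.7 µg/mL·hr

Trapezoidal AUC_0→9.25:
  [0→0.5]: (0.00+10.61)/2 × 0.5 = 2.6525
  [0.5→6.5]: (10.61+4.83)/2 × 6 = 46.32
  [6.5→7.5]: (4.83+3.79)/2 × 1 = 4.31
  [7.5→8.5]: (3.79+2.96)/2 × 1 = 3.375
  [8.5→8.75]: (2.96+2.79)/2 × 0.25 = 0.71875
  [8.75→9.25]: (2.79+2.47)/2 × 0.5 = 1.315
  Sum = 58.69125 µg/mL·hr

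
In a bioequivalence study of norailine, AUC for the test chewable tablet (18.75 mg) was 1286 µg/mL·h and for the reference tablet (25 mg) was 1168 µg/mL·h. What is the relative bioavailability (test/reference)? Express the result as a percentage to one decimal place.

F_rel = 146.8%

F_rel = (AUC_test/D_test) / (AUC_ref/D_ref)
      = (1286/18.75) / (1168/25)
      = 68.5867 / 46.72 = 1.4680 = 146.80%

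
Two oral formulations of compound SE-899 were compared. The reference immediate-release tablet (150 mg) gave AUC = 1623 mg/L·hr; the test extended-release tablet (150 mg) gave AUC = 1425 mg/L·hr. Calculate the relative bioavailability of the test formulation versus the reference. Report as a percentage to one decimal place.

F_rel = 87.8%

F_rel = (AUC_test/D_test) / (AUC_ref/D_ref)
      = (1425/150) / (1623/150)
      = 9.5 / 10.82 = 0.8780 = 87.80%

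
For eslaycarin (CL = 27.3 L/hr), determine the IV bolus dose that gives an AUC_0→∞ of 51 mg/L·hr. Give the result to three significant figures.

Dose = 1390 mg

Dose_iv = CL × AUC_0→∞
     = 27.3 × 51 = 1392.3 mg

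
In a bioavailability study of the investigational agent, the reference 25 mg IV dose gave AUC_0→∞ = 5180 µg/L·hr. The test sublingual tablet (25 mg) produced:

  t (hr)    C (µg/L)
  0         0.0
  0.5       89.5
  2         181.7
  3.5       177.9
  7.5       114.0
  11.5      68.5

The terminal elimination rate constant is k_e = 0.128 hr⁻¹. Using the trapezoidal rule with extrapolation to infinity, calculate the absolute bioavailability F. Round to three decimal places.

F = 0.382

Trapezoidal AUC_0→11.5 (sublingual tablet):
  [0→0.5]: (0.0+89.5)/2 × 0.5 = 22.375
  [0.5→2]: (89.5+181.7)/2 × 1.5 = 203.4
  [2→3.5]: (181.7+177.9)/2 × 1.5 = 269.7
  [3.5→7.5]: (177.9+114.0)/2 × 4 = 583.8
  [7.5→11.5]: (114.0+68.5)/2 × 4 = 365.0
  Sum = 1444.275 µg/L·hr
Tail: C_last/k_e = 68.5/0.128 = 535.156
AUC_0→∞ (sublingual tablet) = 1444.275 + 535.156 = 1979.431 µg/L·hr
F = (AUC_ev/D_ev)/(AUC_iv/D_iv) = (1979.431/25)/(5180/25) = 79.17724/207.2 = 0.3821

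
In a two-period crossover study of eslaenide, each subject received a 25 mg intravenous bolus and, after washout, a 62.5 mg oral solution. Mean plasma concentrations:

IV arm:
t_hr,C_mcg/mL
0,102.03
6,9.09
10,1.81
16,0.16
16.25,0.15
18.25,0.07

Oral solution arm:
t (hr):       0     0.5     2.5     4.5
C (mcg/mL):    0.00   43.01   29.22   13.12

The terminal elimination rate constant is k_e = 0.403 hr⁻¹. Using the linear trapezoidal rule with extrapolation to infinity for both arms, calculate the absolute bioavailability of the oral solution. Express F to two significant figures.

Trapezoidal AUC_0→18.25 (IV):
  [0→6]: (102.03+9.09)/2 × 6 = 333.36
  [6→10]: (9.09+1.81)/2 × 4 = 21.8
  [10→16]: (1.81+0.16)/2 × 6 = 5.91
  [16→16.25]: (0.16+0.15)/2 × 0.25 = 0.03875
  [16.25→18.25]: (0.15+0.07)/2 × 2 = 0.22
  Sum = 361.32875 mcg/mL·hr
IV tail: 0.07/0.403 = 0.174; AUC_iv,0→∞ = 361.32875 + 0.174 = 361.50275 mcg/mL·hr
Trapezoidal AUC_0→4.5 (oral solution):
  [0→0.5]: (0.00+43.01)/2 × 0.5 = 10.7525
  [0.5→2.5]: (43.01+29.22)/2 × 2 = 72.23
  [2.5→4.5]: (29.22+13.12)/2 × 2 = 42.34
  Sum = 125.3225 mcg/mL·hr
oral solution tail: 13.12/0.403 = 32.556; AUC_ev,0→∞ = 125.3225 + 32.556 = 157.8785 mcg/mL·hr
F = (AUC_ev/D_ev)/(AUC_iv/D_iv) = (157.8785/62.5)/(361.50275/25) = 2.526056/14.46011 = 0.1747

F = 0.17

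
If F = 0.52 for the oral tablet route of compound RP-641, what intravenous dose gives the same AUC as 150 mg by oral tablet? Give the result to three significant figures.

D_iv = 78.0 mg

Systemic exposure from an extravascular dose = F × D_ev, so the equivalent IV dose is F × D_ev.
D_iv = F × D_ev = 0.52 × 150 = 78 mg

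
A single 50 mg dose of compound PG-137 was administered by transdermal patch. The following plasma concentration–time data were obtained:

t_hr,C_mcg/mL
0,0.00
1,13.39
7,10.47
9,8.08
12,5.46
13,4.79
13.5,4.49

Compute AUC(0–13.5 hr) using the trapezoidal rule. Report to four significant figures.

Trapezoidal AUC_0→13.5:
  [0→1]: (0.00+13.39)/2 × 1 = 6.695
  [1→7]: (13.39+10.47)/2 × 6 = 71.58
  [7→9]: (10.47+8.08)/2 × 2 = 18.55
  [9→12]: (8.08+5.46)/2 × 3 = 20.31
  [12→13]: (5.46+4.79)/2 × 1 = 5.125
  [13→13.5]: (4.79+4.49)/2 × 0.5 = 2.32
  Sum = 124.58 mcg/mL·hr

AUC = 124.6 mcg/mL·hr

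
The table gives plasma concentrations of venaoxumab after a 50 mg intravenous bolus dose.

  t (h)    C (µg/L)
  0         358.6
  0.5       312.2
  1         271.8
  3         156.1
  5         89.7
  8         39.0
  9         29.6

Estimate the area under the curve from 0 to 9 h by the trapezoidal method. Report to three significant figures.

Trapezoidal AUC_0→9:
  [0→0.5]: (358.6+312.2)/2 × 0.5 = 167.7
  [0.5→1]: (312.2+271.8)/2 × 0.5 = 146.0
  [1→3]: (271.8+156.1)/2 × 2 = 427.9
  [3→5]: (156.1+89.7)/2 × 2 = 245.8
  [5→8]: (89.7+39.0)/2 × 3 = 193.05
  [8→9]: (39.0+29.6)/2 × 1 = 34.3
  Sum = 1214.75 µg/L·h

AUC = 1210 µg/L·h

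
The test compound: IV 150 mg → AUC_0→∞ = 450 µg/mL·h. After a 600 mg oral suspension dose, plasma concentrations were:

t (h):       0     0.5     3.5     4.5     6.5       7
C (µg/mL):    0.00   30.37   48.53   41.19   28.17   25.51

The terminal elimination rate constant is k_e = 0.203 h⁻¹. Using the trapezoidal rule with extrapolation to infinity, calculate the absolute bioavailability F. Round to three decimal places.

Trapezoidal AUC_0→7 (oral suspension):
  [0→0.5]: (0.00+30.37)/2 × 0.5 = 7.5925
  [0.5→3.5]: (30.37+48.53)/2 × 3 = 118.35
  [3.5→4.5]: (48.53+41.19)/2 × 1 = 44.86
  [4.5→6.5]: (41.19+28.17)/2 × 2 = 69.36
  [6.5→7]: (28.17+25.51)/2 × 0.5 = 13.42
  Sum = 253.5825 µg/mL·h
Tail: C_last/k_e = 25.51/0.203 = 125.665
AUC_0→∞ (oral suspension) = 253.5825 + 125.665 = 379.2475 µg/mL·h
F = (AUC_ev/D_ev)/(AUC_iv/D_iv) = (379.2475/600)/(450/150) = 0.632079/3 = 0.2107

F = 0.211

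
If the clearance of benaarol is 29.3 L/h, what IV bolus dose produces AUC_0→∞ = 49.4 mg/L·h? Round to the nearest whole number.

Dose = 1447 mg

Dose_iv = CL × AUC_0→∞
     = 29.3 × 49.4 = 1447.42 mg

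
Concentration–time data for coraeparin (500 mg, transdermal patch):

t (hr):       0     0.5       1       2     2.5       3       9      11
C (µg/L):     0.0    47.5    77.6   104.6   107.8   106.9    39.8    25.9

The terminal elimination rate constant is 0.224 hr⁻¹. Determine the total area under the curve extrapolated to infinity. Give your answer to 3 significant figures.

AUC = 862 µg/L·hr

Trapezoidal AUC_0→11:
  [0→0.5]: (0.0+47.5)/2 × 0.5 = 11.875
  [0.5→1]: (47.5+77.6)/2 × 0.5 = 31.275
  [1→2]: (77.6+104.6)/2 × 1 = 91.1
  [2→2.5]: (104.6+107.8)/2 × 0.5 = 53.1
  [2.5→3]: (107.8+106.9)/2 × 0.5 = 53.675
  [3→9]: (106.9+39.8)/2 × 6 = 440.1
  [9→11]: (39.8+25.9)/2 × 2 = 65.7
  Sum = 746.825 µg/L·hr
Extrapolated tail: C_last / k_e = 25.9 / 0.224 = 115.625
AUC_0→∞ = 746.825 + 115.625 = 862.45 µg/L·hr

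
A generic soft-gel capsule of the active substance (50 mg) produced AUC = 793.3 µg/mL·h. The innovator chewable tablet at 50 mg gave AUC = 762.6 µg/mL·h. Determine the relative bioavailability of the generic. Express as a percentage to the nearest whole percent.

F_rel = (AUC_test/D_test) / (AUC_ref/D_ref)
      = (793.3/50) / (762.6/50)
      = 15.866 / 15.252 = 1.0403 = 104.03%

F_rel = 104%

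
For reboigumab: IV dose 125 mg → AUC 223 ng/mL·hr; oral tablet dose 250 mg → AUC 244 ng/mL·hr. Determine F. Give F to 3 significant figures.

F = (AUC_ev / D_ev) / (AUC_iv / D_iv)
  = (244/250) / (223/125)
  = 0.976 / 1.784 = 0.5471

F = 0.547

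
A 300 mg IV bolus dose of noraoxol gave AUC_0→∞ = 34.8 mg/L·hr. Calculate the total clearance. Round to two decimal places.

CL = 8.62 L/hr

CL = Dose_iv / AUC_0→∞
   = 300 / 34.8 = 8.62069 L/hr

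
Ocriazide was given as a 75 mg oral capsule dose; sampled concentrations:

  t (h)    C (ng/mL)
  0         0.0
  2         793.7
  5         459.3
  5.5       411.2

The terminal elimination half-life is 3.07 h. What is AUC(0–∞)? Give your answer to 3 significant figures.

AUC = 4710 ng/mL·h

Trapezoidal AUC_0→5.5:
  [0→2]: (0.0+793.7)/2 × 2 = 793.7
  [2→5]: (793.7+459.3)/2 × 3 = 1879.5
  [5→5.5]: (459.3+411.2)/2 × 0.5 = 217.625
  Sum = 2890.825 ng/mL·h
k_e = ln2 / t½ = 0.693147 / 3.07 = 0.2258 h^-1
Extrapolated tail: C_last / k_e = 411.2 / 0.2258 = 1821.081
AUC_0→∞ = 2890.825 + 1821.081 = 4711.906 ng/mL·h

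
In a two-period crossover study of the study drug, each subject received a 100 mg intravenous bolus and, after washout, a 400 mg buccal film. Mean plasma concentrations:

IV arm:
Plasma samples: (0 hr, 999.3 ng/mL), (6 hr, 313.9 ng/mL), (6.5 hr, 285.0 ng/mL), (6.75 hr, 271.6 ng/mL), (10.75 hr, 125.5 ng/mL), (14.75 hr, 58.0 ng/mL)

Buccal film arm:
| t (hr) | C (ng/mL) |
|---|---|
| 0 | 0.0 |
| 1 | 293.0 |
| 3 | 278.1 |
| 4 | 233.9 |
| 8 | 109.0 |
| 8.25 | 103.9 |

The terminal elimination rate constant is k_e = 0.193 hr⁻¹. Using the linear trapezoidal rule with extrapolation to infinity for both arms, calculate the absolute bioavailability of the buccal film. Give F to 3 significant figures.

Trapezoidal AUC_0→14.75 (IV):
  [0→6]: (999.3+313.9)/2 × 6 = 3939.6
  [6→6.5]: (313.9+285.0)/2 × 0.5 = 149.725
  [6.5→6.75]: (285.0+271.6)/2 × 0.25 = 69.575
  [6.75→10.75]: (271.6+125.5)/2 × 4 = 794.2
  [10.75→14.75]: (125.5+58.0)/2 × 4 = 367.0
  Sum = 5320.1 ng/mL·hr
IV tail: 58.0/0.193 = 300.518; AUC_iv,0→∞ = 5320.1 + 300.518 = 5620.618 ng/mL·hr
Trapezoidal AUC_0→8.25 (buccal film):
  [0→1]: (0.0+293.0)/2 × 1 = 146.5
  [1→3]: (293.0+278.1)/2 × 2 = 571.1
  [3→4]: (278.1+233.9)/2 × 1 = 256.0
  [4→8]: (233.9+109.0)/2 × 4 = 685.8
  [8→8.25]: (109.0+103.9)/2 × 0.25 = 26.6125
  Sum = 1686.0125 ng/mL·hr
buccal film tail: 103.9/0.193 = 538.342; AUC_ev,0→∞ = 1686.0125 + 538.342 = 2224.3545 ng/mL·hr
F = (AUC_ev/D_ev)/(AUC_iv/D_iv) = (2224.3545/400)/(5620.618/100) = 5.56089/56.20618 = 0.0989

F = 0.0989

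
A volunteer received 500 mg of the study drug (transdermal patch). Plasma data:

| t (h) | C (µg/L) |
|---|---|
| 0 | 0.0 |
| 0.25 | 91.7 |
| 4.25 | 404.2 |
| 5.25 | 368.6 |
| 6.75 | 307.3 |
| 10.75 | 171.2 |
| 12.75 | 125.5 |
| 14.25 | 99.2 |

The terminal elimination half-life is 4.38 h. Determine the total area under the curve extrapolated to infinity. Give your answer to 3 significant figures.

AUC = 3950 µg/L·h

Trapezoidal AUC_0→14.25:
  [0→0.25]: (0.0+91.7)/2 × 0.25 = 11.4625
  [0.25→4.25]: (91.7+404.2)/2 × 4 = 991.8
  [4.25→5.25]: (404.2+368.6)/2 × 1 = 386.4
  [5.25→6.75]: (368.6+307.3)/2 × 1.5 = 506.925
  [6.75→10.75]: (307.3+171.2)/2 × 4 = 957.0
  [10.75→12.75]: (171.2+125.5)/2 × 2 = 296.7
  [12.75→14.25]: (125.5+99.2)/2 × 1.5 = 168.525
  Sum = 3318.8125 µg/L·h
k_e = ln2 / t½ = 0.693147 / 4.38 = 0.1583 h^-1
Extrapolated tail: C_last / k_e = 99.2 / 0.1583 = 626.658
AUC_0→∞ = 3318.8125 + 626.658 = 3945.4705 µg/L·h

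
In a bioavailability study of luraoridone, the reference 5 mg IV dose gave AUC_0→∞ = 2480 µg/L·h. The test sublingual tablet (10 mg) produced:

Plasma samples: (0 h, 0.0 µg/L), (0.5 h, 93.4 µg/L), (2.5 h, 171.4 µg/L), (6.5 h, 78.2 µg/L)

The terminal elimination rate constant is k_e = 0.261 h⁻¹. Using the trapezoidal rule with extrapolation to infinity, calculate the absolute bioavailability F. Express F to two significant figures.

F = 0.22

Trapezoidal AUC_0→6.5 (sublingual tablet):
  [0→0.5]: (0.0+93.4)/2 × 0.5 = 23.35
  [0.5→2.5]: (93.4+171.4)/2 × 2 = 264.8
  [2.5→6.5]: (171.4+78.2)/2 × 4 = 499.2
  Sum = 787.35 µg/L·h
Tail: C_last/k_e = 78.2/0.261 = 299.617
AUC_0→∞ (sublingual tablet) = 787.35 + 299.617 = 1086.967 µg/L·h
F = (AUC_ev/D_ev)/(AUC_iv/D_iv) = (1086.967/10)/(2480/5) = 108.6967/496 = 0.2191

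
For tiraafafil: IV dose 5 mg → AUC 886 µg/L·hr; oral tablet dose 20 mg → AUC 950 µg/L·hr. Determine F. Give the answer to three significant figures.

F = (AUC_ev / D_ev) / (AUC_iv / D_iv)
  = (950/20) / (886/5)
  = 47.5 / 177.2 = 0.2681

F = 0.268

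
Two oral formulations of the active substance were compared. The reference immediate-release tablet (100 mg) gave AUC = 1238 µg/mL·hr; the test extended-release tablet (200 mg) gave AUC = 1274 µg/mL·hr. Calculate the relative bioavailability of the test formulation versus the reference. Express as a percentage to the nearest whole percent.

F_rel = 51%

F_rel = (AUC_test/D_test) / (AUC_ref/D_ref)
      = (1274/200) / (1238/100)
      = 6.37 / 12.38 = 0.5145 = 51.45%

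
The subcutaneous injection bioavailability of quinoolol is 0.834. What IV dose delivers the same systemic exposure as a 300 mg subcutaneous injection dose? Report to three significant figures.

Systemic exposure from an extravascular dose = F × D_ev, so the equivalent IV dose is F × D_ev.
D_iv = F × D_ev = 0.834 × 300 = 250.2 mg

D_iv = 250 mg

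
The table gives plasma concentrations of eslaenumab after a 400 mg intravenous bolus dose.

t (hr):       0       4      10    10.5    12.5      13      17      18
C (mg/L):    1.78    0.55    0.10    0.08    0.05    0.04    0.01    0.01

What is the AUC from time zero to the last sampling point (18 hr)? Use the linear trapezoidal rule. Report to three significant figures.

AUC = 6.92 mg/L·hr

Trapezoidal AUC_0→18:
  [0→4]: (1.78+0.55)/2 × 4 = 4.66
  [4→10]: (0.55+0.10)/2 × 6 = 1.95
  [10→10.5]: (0.10+0.08)/2 × 0.5 = 0.045
  [10.5→12.5]: (0.08+0.05)/2 × 2 = 0.13
  [12.5→13]: (0.05+0.04)/2 × 0.5 = 0.0225
  [13→17]: (0.04+0.01)/2 × 4 = 0.1
  [17→18]: (0.01+0.01)/2 × 1 = 0.01
  Sum = 6.9175 mg/L·hr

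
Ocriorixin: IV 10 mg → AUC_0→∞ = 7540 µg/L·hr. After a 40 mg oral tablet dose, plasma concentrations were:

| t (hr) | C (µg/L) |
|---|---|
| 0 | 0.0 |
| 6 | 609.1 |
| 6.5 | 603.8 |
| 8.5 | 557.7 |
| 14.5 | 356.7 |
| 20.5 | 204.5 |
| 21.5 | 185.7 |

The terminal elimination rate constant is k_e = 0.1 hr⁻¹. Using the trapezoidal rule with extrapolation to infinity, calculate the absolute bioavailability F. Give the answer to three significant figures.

F = 0.324

Trapezoidal AUC_0→21.5 (oral tablet):
  [0→6]: (0.0+609.1)/2 × 6 = 1827.3
  [6→6.5]: (609.1+603.8)/2 × 0.5 = 303.225
  [6.5→8.5]: (603.8+557.7)/2 × 2 = 1161.5
  [8.5→14.5]: (557.7+356.7)/2 × 6 = 2743.2
  [14.5→20.5]: (356.7+204.5)/2 × 6 = 1683.6
  [20.5→21.5]: (204.5+185.7)/2 × 1 = 195.1
  Sum = 7913.925 µg/L·hr
Tail: C_last/k_e = 185.7/0.1 = 1857.000
AUC_0→∞ (oral tablet) = 7913.925 + 1857.000 = 9770.925 µg/L·hr
F = (AUC_ev/D_ev)/(AUC_iv/D_iv) = (9770.925/40)/(7540/10) = 244.273/754 = 0.3240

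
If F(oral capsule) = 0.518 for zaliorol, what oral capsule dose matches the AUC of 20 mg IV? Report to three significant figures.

For equal systemic exposure: F × D_ev = D_iv
D_ev = D_iv / F = 20 / 0.518 = 38.61 mg

D_oral = 38.6 mg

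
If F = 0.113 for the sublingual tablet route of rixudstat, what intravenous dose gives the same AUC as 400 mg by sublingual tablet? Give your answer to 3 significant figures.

Systemic exposure from an extravascular dose = F × D_ev, so the equivalent IV dose is F × D_ev.
D_iv = F × D_ev = 0.113 × 400 = 45.2 mg

D_iv = 45.2 mg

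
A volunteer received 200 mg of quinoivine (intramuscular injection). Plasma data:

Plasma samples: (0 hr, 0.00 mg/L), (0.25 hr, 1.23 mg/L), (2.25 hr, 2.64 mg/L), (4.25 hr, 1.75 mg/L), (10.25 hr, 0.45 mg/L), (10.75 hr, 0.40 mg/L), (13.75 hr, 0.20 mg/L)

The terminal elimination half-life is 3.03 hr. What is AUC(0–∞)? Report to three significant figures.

Trapezoidal AUC_0→13.75:
  [0→0.25]: (0.00+1.23)/2 × 0.25 = 0.15375
  [0.25→2.25]: (1.23+2.64)/2 × 2 = 3.87
  [2.25→4.25]: (2.64+1.75)/2 × 2 = 4.39
  [4.25→10.25]: (1.75+0.45)/2 × 6 = 6.6
  [10.25→10.75]: (0.45+0.40)/2 × 0.5 = 0.2125
  [10.75→13.75]: (0.40+0.20)/2 × 3 = 0.9
  Sum = 16.12625 mg/L·hr
k_e = ln2 / t½ = 0.693147 / 3.03 = 0.2288 hr^-1
Extrapolated tail: C_last / k_e = 0.20 / 0.2288 = 0.874
AUC_0→∞ = 16.12625 + 0.874 = 17.00025 mg/L·hr

AUC = 17.0 mg/L·hr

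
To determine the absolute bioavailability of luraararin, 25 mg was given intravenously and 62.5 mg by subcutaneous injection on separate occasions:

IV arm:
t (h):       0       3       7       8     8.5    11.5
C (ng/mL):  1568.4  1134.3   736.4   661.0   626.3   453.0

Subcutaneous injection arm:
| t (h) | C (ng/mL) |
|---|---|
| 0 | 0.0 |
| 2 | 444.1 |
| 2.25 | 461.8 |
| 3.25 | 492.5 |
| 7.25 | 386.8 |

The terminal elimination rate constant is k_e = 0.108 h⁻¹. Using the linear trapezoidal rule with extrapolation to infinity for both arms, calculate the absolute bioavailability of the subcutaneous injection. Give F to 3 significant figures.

F = 0.174

Trapezoidal AUC_0→11.5 (IV):
  [0→3]: (1568.4+1134.3)/2 × 3 = 4054.05
  [3→7]: (1134.3+736.4)/2 × 4 = 3741.4
  [7→8]: (736.4+661.0)/2 × 1 = 698.7
  [8→8.5]: (661.0+626.3)/2 × 0.5 = 321.825
  [8.5→11.5]: (626.3+453.0)/2 × 3 = 1618.95
  Sum = 10434.925 ng/mL·h
IV tail: 453.0/0.108 = 4194.444; AUC_iv,0→∞ = 10434.925 + 4194.444 = 14629.369 ng/mL·h
Trapezoidal AUC_0→7.25 (subcutaneous injection):
  [0→2]: (0.0+444.1)/2 × 2 = 444.1
  [2→2.25]: (444.1+461.8)/2 × 0.25 = 113.2375
  [2.25→3.25]: (461.8+492.5)/2 × 1 = 477.15
  [3.25→7.25]: (492.5+386.8)/2 × 4 = 1758.6
  Sum = 2793.0875 ng/mL·h
subcutaneous injection tail: 386.8/0.108 = 3581.481; AUC_ev,0→∞ = 2793.0875 + 3581.481 = 6374.5685 ng/mL·h
F = (AUC_ev/D_ev)/(AUC_iv/D_iv) = (6374.5685/62.5)/(14629.369/25) = 101.993/585.17476 = 0.1743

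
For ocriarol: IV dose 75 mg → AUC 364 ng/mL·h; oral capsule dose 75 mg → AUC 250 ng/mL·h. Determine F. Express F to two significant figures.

F = 0.69

F = (AUC_ev / D_ev) / (AUC_iv / D_iv)
  = (250/75) / (364/75)
  = 3.33333 / 4.85333 = 0.6868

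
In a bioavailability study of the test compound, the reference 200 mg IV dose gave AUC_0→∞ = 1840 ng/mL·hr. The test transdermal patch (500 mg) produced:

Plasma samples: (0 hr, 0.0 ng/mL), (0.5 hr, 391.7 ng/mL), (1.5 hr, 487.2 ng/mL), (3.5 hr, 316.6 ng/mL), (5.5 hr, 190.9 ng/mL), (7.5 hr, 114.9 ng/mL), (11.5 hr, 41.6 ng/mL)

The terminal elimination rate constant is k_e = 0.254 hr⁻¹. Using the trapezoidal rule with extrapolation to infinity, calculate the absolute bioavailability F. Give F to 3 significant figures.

Trapezoidal AUC_0→11.5 (transdermal patch):
  [0→0.5]: (0.0+391.7)/2 × 0.5 = 97.925
  [0.5→1.5]: (391.7+487.2)/2 × 1 = 439.45
  [1.5→3.5]: (487.2+316.6)/2 × 2 = 803.8
  [3.5→5.5]: (316.6+190.9)/2 × 2 = 507.5
  [5.5→7.5]: (190.9+114.9)/2 × 2 = 305.8
  [7.5→11.5]: (114.9+41.6)/2 × 4 = 313.0
  Sum = 2467.475 ng/mL·hr
Tail: C_last/k_e = 41.6/0.254 = 163.780
AUC_0→∞ (transdermal patch) = 2467.475 + 163.780 = 2631.255 ng/mL·hr
F = (AUC_ev/D_ev)/(AUC_iv/D_iv) = (2631.255/500)/(1840/200) = 5.26251/9.2 = 0.5720

F = 0.572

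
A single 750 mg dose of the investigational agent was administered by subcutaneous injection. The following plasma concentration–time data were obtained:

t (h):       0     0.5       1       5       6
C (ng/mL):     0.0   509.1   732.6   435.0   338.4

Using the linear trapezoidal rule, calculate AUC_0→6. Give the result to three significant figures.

AUC = 3160 ng/mL·h

Trapezoidal AUC_0→6:
  [0→0.5]: (0.0+509.1)/2 × 0.5 = 127.275
  [0.5→1]: (509.1+732.6)/2 × 0.5 = 310.425
  [1→5]: (732.6+435.0)/2 × 4 = 2335.2
  [5→6]: (435.0+338.4)/2 × 1 = 386.7
  Sum = 3159.6 ng/mL·h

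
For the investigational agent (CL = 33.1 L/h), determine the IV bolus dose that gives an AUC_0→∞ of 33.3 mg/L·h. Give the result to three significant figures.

Dose_iv = CL × AUC_0→∞
     = 33.1 × 33.3 = 1102.23 mg

Dose = 1100 mg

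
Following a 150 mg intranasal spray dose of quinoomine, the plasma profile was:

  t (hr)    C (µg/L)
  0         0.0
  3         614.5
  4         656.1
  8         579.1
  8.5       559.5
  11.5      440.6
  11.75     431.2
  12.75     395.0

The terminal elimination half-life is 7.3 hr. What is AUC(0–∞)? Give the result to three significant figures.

Trapezoidal AUC_0→12.75:
  [0→3]: (0.0+614.5)/2 × 3 = 921.75
  [3→4]: (614.5+656.1)/2 × 1 = 635.3
  [4→8]: (656.1+579.1)/2 × 4 = 2470.4
  [8→8.5]: (579.1+559.5)/2 × 0.5 = 284.65
  [8.5→11.5]: (559.5+440.6)/2 × 3 = 1500.15
  [11.5→11.75]: (440.6+431.2)/2 × 0.25 = 108.975
  [11.75→12.75]: (431.2+395.0)/2 × 1 = 413.1
  Sum = 6334.325 µg/L·hr
k_e = ln2 / t½ = 0.693147 / 7.3 = 0.0950 hr^-1
Extrapolated tail: C_last / k_e = 395.0 / 0.095 = 4157.895
AUC_0→∞ = 6334.325 + 4157.895 = 10492.22 µg/L·hr

AUC = 10500 µg/L·hr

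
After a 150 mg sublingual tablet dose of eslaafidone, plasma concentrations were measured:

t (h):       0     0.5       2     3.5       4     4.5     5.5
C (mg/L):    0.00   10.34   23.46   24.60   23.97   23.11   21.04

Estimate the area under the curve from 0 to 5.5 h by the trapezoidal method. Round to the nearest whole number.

AUC = 110 mg/L·h

Trapezoidal AUC_0→5.5:
  [0→0.5]: (0.00+10.34)/2 × 0.5 = 2.585
  [0.5→2]: (10.34+23.46)/2 × 1.5 = 25.35
  [2→3.5]: (23.46+24.60)/2 × 1.5 = 36.045
  [3.5→4]: (24.60+23.97)/2 × 0.5 = 12.1425
  [4→4.5]: (23.97+23.11)/2 × 0.5 = 11.77
  [4.5→5.5]: (23.11+21.04)/2 × 1 = 22.075
  Sum = 109.9675 mg/L·h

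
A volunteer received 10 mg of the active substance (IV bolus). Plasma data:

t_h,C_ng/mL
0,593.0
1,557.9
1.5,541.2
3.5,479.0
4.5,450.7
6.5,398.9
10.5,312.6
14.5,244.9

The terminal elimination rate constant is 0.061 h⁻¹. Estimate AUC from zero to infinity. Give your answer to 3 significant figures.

Trapezoidal AUC_0→14.5:
  [0→1]: (593.0+557.9)/2 × 1 = 575.45
  [1→1.5]: (557.9+541.2)/2 × 0.5 = 274.775
  [1.5→3.5]: (541.2+479.0)/2 × 2 = 1020.2
  [3.5→4.5]: (479.0+450.7)/2 × 1 = 464.85
  [4.5→6.5]: (450.7+398.9)/2 × 2 = 849.6
  [6.5→10.5]: (398.9+312.6)/2 × 4 = 1423.0
  [10.5→14.5]: (312.6+244.9)/2 × 4 = 1115.0
  Sum = 5722.875 ng/mL·h
Extrapolated tail: C_last / k_e = 244.9 / 0.061 = 4014.754
AUC_0→∞ = 5722.875 + 4014.754 = 9737.629 ng/mL·h

AUC = 9740 ng/mL·h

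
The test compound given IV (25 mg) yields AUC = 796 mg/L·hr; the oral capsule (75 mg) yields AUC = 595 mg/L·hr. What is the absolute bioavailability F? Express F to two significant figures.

F = 0.25

F = (AUC_ev / D_ev) / (AUC_iv / D_iv)
  = (595/75) / (796/25)
  = 7.93333 / 31.84 = 0.2492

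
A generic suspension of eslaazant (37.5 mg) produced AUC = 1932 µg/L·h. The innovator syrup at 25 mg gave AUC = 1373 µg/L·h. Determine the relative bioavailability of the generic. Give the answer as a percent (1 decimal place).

F_rel = (AUC_test/D_test) / (AUC_ref/D_ref)
      = (1932/37.5) / (1373/25)
      = 51.52 / 54.92 = 0.9381 = 93.81%

F_rel = 93.8%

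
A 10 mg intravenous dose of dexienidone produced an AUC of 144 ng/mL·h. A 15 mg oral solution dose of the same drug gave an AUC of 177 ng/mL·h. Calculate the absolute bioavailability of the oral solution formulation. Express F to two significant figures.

F = (AUC_ev / D_ev) / (AUC_iv / D_iv)
  = (177/15) / (144/10)
  = 11.8 / 14.4 = 0.8194

F = 0.82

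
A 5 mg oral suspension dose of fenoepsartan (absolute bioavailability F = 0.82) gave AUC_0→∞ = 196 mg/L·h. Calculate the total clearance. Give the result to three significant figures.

CL = F × Dose / AUC_0→∞
   = 0.82 × 5 / 196 = 0.0209184 L/h

CL = 0.0209 L/h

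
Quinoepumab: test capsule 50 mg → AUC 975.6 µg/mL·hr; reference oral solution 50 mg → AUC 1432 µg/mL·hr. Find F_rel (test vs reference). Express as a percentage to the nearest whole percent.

F_rel = (AUC_test/D_test) / (AUC_ref/D_ref)
      = (975.6/50) / (1432/50)
      = 19.512 / 28.64 = 0.6813 = 68.13%

F_rel = 68%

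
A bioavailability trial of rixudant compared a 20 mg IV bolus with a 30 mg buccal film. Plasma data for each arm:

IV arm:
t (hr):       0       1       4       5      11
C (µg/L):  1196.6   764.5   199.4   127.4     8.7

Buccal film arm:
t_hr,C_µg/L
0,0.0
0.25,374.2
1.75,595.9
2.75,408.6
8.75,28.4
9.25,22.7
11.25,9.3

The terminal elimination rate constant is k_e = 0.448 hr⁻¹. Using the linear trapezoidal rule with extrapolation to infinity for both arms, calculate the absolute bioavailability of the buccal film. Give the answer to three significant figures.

Trapezoidal AUC_0→11 (IV):
  [0→1]: (1196.6+764.5)/2 × 1 = 980.55
  [1→4]: (764.5+199.4)/2 × 3 = 1445.85
  [4→5]: (199.4+127.4)/2 × 1 = 163.4
  [5→11]: (127.4+8.7)/2 × 6 = 408.3
  Sum = 2998.1 µg/L·hr
IV tail: 8.7/0.448 = 19.420; AUC_iv,0→∞ = 2998.1 + 19.420 = 3017.52 µg/L·hr
Trapezoidal AUC_0→11.25 (buccal film):
  [0→0.25]: (0.0+374.2)/2 × 0.25 = 46.775
  [0.25→1.75]: (374.2+595.9)/2 × 1.5 = 727.575
  [1.75→2.75]: (595.9+408.6)/2 × 1 = 502.25
  [2.75→8.75]: (408.6+28.4)/2 × 6 = 1311.0
  [8.75→9.25]: (28.4+22.7)/2 × 0.5 = 12.775
  [9.25→11.25]: (22.7+9.3)/2 × 2 = 32.0
  Sum = 2632.375 µg/L·hr
buccal film tail: 9.3/0.448 = 20.759; AUC_ev,0→∞ = 2632.375 + 20.759 = 2653.134 µg/L·hr
F = (AUC_ev/D_ev)/(AUC_iv/D_iv) = (2653.134/30)/(3017.52/20) = 88.4378/150.876 = 0.5862

F = 0.586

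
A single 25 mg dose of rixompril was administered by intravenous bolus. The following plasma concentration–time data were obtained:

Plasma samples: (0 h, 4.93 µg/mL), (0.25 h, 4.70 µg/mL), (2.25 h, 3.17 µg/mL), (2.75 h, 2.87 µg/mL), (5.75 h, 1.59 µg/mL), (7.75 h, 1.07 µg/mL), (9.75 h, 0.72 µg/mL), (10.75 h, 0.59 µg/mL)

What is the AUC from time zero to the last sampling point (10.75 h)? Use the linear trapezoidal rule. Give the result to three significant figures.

Trapezoidal AUC_0→10.75:
  [0→0.25]: (4.93+4.70)/2 × 0.25 = 1.20375
  [0.25→2.25]: (4.70+3.17)/2 × 2 = 7.87
  [2.25→2.75]: (3.17+2.87)/2 × 0.5 = 1.51
  [2.75→5.75]: (2.87+1.59)/2 × 3 = 6.69
  [5.75→7.75]: (1.59+1.07)/2 × 2 = 2.66
  [7.75→9.75]: (1.07+0.72)/2 × 2 = 1.79
  [9.75→10.75]: (0.72+0.59)/2 × 1 = 0.655
  Sum = 22.37875 µg/mL·h

AUC = 22.4 µg/mL·h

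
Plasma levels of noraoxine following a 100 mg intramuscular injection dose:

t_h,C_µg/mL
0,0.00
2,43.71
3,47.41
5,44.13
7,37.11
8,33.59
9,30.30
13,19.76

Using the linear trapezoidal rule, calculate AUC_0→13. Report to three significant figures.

Trapezoidal AUC_0→13:
  [0→2]: (0.00+43.71)/2 × 2 = 43.71
  [2→3]: (43.71+47.41)/2 × 1 = 45.56
  [3→5]: (47.41+44.13)/2 × 2 = 91.54
  [5→7]: (44.13+37.11)/2 × 2 = 81.24
  [7→8]: (37.11+33.59)/2 × 1 = 35.35
  [8→9]: (33.59+30.30)/2 × 1 = 31.945
  [9→13]: (30.30+19.76)/2 × 4 = 100.12
  Sum = 429.465 µg/mL·h

AUC = 429 µg/mL·h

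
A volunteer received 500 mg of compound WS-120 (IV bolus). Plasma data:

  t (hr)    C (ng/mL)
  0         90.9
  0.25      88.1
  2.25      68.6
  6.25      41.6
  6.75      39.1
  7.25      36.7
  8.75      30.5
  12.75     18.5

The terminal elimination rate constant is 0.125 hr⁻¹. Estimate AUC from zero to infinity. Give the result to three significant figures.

Trapezoidal AUC_0→12.75:
  [0→0.25]: (90.9+88.1)/2 × 0.25 = 22.375
  [0.25→2.25]: (88.1+68.6)/2 × 2 = 156.7
  [2.25→6.25]: (68.6+41.6)/2 × 4 = 220.4
  [6.25→6.75]: (41.6+39.1)/2 × 0.5 = 20.175
  [6.75→7.25]: (39.1+36.7)/2 × 0.5 = 18.95
  [7.25→8.75]: (36.7+30.5)/2 × 1.5 = 50.4
  [8.75→12.75]: (30.5+18.5)/2 × 4 = 98.0
  Sum = 587.0 ng/mL·hr
Extrapolated tail: C_last / k_e = 18.5 / 0.125 = 148.000
AUC_0→∞ = 587.0 + 148.000 = 735.0 ng/mL·hr

AUC = 735 ng/mL·hr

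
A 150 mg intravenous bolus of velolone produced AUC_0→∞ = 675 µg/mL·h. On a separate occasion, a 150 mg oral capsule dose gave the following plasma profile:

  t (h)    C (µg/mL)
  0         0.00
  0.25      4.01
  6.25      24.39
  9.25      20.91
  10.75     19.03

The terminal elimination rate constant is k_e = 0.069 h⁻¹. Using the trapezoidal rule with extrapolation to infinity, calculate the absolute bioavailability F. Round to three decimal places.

Trapezoidal AUC_0→10.75 (oral capsule):
  [0→0.25]: (0.00+4.01)/2 × 0.25 = 0.50125
  [0.25→6.25]: (4.01+24.39)/2 × 6 = 85.2
  [6.25→9.25]: (24.39+20.91)/2 × 3 = 67.95
  [9.25→10.75]: (20.91+19.03)/2 × 1.5 = 29.955
  Sum = 183.60625 µg/mL·h
Tail: C_last/k_e = 19.03/0.069 = 275.797
AUC_0→∞ (oral capsule) = 183.60625 + 275.797 = 459.40325 µg/mL·h
F = (AUC_ev/D_ev)/(AUC_iv/D_iv) = (459.40325/150)/(675/150) = 3.06269/4.5 = 0.6806

F = 0.681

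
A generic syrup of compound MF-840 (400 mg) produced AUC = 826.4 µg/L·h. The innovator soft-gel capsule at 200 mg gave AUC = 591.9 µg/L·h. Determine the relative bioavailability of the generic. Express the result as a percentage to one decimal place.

F_rel = (AUC_test/D_test) / (AUC_ref/D_ref)
      = (826.4/400) / (591.9/200)
      = 2.066 / 2.9595 = 0.6981 = 69.81%

F_rel = 69.8%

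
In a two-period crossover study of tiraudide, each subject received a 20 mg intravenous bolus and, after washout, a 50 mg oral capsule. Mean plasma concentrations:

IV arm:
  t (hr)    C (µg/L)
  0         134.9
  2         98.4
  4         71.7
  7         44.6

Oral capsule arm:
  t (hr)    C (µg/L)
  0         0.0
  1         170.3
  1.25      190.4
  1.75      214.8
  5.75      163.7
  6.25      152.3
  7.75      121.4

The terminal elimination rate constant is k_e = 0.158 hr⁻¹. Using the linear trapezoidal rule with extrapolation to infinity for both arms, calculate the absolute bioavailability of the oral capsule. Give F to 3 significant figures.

Trapezoidal AUC_0→7 (IV):
  [0→2]: (134.9+98.4)/2 × 2 = 233.3
  [2→4]: (98.4+71.7)/2 × 2 = 170.1
  [4→7]: (71.7+44.6)/2 × 3 = 174.45
  Sum = 577.85 µg/L·hr
IV tail: 44.6/0.158 = 282.278; AUC_iv,0→∞ = 577.85 + 282.278 = 860.128 µg/L·hr
Trapezoidal AUC_0→7.75 (oral capsule):
  [0→1]: (0.0+170.3)/2 × 1 = 85.15
  [1→1.25]: (170.3+190.4)/2 × 0.25 = 45.0875
  [1.25→1.75]: (190.4+214.8)/2 × 0.5 = 101.3
  [1.75→5.75]: (214.8+163.7)/2 × 4 = 757.0
  [5.75→6.25]: (163.7+152.3)/2 × 0.5 = 79.0
  [6.25→7.75]: (152.3+121.4)/2 × 1.5 = 205.275
  Sum = 1272.8125 µg/L·hr
oral capsule tail: 121.4/0.158 = 768.354; AUC_ev,0→∞ = 1272.8125 + 768.354 = 2041.1665 µg/L·hr
F = (AUC_ev/D_ev)/(AUC_iv/D_iv) = (2041.1665/50)/(860.128/20) = 40.82333/43.0064 = 0.9492

F = 0.949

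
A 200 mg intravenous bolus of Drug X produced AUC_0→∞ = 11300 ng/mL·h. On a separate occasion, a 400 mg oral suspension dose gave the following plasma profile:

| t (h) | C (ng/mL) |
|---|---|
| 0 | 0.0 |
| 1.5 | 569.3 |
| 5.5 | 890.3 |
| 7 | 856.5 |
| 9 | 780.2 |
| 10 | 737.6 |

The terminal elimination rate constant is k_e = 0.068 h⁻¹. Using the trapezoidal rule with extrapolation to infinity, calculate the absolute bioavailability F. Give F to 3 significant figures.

F = 0.792

Trapezoidal AUC_0→10 (oral suspension):
  [0→1.5]: (0.0+569.3)/2 × 1.5 = 426.975
  [1.5→5.5]: (569.3+890.3)/2 × 4 = 2919.2
  [5.5→7]: (890.3+856.5)/2 × 1.5 = 1310.1
  [7→9]: (856.5+780.2)/2 × 2 = 1636.7
  [9→10]: (780.2+737.6)/2 × 1 = 758.9
  Sum = 7051.875 ng/mL·h
Tail: C_last/k_e = 737.6/0.068 = 10847.059
AUC_0→∞ (oral suspension) = 7051.875 + 10847.059 = 17898.934 ng/mL·h
F = (AUC_ev/D_ev)/(AUC_iv/D_iv) = (17898.934/400)/(11300/200) = 44.747335/56.5 = 0.7920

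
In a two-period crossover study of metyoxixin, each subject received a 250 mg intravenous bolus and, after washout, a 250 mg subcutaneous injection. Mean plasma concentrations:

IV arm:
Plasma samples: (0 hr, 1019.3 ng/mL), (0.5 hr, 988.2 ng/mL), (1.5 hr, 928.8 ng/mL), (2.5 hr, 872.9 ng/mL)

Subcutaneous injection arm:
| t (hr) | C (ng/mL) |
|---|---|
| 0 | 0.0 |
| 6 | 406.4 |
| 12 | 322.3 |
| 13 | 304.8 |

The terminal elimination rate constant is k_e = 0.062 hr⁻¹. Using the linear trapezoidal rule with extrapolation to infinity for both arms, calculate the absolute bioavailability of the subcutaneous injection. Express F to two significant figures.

Trapezoidal AUC_0→2.5 (IV):
  [0→0.5]: (1019.3+988.2)/2 × 0.5 = 501.875
  [0.5→1.5]: (988.2+928.8)/2 × 1 = 958.5
  [1.5→2.5]: (928.8+872.9)/2 × 1 = 900.85
  Sum = 2361.225 ng/mL·hr
IV tail: 872.9/0.062 = 14079.032; AUC_iv,0→∞ = 2361.225 + 14079.032 = 16440.257 ng/mL·hr
Trapezoidal AUC_0→13 (subcutaneous injection):
  [0→6]: (0.0+406.4)/2 × 6 = 1219.2
  [6→12]: (406.4+322.3)/2 × 6 = 2186.1
  [12→13]: (322.3+304.8)/2 × 1 = 313.55
  Sum = 3718.85 ng/mL·hr
subcutaneous injection tail: 304.8/0.062 = 4916.129; AUC_ev,0→∞ = 3718.85 + 4916.129 = 8634.979 ng/mL·hr
F = (AUC_ev/D_ev)/(AUC_iv/D_iv) = (8634.979/250)/(16440.257/250) = 34.539916/65.761028 = 0.5252

F = 0.53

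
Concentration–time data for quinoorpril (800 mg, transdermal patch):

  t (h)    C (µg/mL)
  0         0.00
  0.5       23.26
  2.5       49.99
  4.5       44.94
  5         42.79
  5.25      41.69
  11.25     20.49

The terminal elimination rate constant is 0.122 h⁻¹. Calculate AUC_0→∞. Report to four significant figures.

AUC = 561.0 µg/mL·h

Trapezoidal AUC_0→11.25:
  [0→0.5]: (0.00+23.26)/2 × 0.5 = 5.815
  [0.5→2.5]: (23.26+49.99)/2 × 2 = 73.25
  [2.5→4.5]: (49.99+44.94)/2 × 2 = 94.93
  [4.5→5]: (44.94+42.79)/2 × 0.5 = 21.9325
  [5→5.25]: (42.79+41.69)/2 × 0.25 = 10.56
  [5.25→11.25]: (41.69+20.49)/2 × 6 = 186.54
  Sum = 393.0275 µg/mL·h
Extrapolated tail: C_last / k_e = 20.49 / 0.122 = 167.951
AUC_0→∞ = 393.0275 + 167.951 = 560.9785 µg/mL·h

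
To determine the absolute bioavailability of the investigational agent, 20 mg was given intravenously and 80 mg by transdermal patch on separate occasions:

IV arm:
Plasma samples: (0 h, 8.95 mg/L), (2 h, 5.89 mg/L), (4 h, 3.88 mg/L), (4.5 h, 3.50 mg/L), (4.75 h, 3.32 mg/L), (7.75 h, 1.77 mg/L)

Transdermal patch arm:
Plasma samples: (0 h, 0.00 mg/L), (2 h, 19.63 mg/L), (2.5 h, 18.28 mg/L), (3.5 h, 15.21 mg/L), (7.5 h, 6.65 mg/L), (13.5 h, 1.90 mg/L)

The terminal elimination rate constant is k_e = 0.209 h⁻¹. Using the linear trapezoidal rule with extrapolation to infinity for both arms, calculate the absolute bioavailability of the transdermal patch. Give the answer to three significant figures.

Trapezoidal AUC_0→7.75 (IV):
  [0→2]: (8.95+5.89)/2 × 2 = 14.84
  [2→4]: (5.89+3.88)/2 × 2 = 9.77
  [4→4.5]: (3.88+3.50)/2 × 0.5 = 1.845
  [4.5→4.75]: (3.50+3.32)/2 × 0.25 = 0.8525
  [4.75→7.75]: (3.32+1.77)/2 × 3 = 7.635
  Sum = 34.9425 mg/L·h
IV tail: 1.77/0.209 = 8.469; AUC_iv,0→∞ = 34.9425 + 8.469 = 43.4115 mg/L·h
Trapezoidal AUC_0→13.5 (transdermal patch):
  [0→2]: (0.00+19.63)/2 × 2 = 19.63
  [2→2.5]: (19.63+18.28)/2 × 0.5 = 9.4775
  [2.5→3.5]: (18.28+15.21)/2 × 1 = 16.745
  [3.5→7.5]: (15.21+6.65)/2 × 4 = 43.72
  [7.5→13.5]: (6.65+1.90)/2 × 6 = 25.65
  Sum = 115.2225 mg/L·h
transdermal patch tail: 1.90/0.209 = 9.091; AUC_ev,0→∞ = 115.2225 + 9.091 = 124.3135 mg/L·h
F = (AUC_ev/D_ev)/(AUC_iv/D_iv) = (124.3135/80)/(43.4115/20) = 1.55392/2.170575 = 0.7159

F = 0.716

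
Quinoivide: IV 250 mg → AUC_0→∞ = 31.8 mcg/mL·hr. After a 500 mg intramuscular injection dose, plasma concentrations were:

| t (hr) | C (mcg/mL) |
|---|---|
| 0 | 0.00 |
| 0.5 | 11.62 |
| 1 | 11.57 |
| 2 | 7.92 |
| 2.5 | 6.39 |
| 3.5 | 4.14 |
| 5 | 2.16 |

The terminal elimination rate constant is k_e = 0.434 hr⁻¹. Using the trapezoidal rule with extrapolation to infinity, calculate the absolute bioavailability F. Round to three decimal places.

Trapezoidal AUC_0→5 (intramuscular injection):
  [0→0.5]: (0.00+11.62)/2 × 0.5 = 2.905
  [0.5→1]: (11.62+11.57)/2 × 0.5 = 5.7975
  [1→2]: (11.57+7.92)/2 × 1 = 9.745
  [2→2.5]: (7.92+6.39)/2 × 0.5 = 3.5775
  [2.5→3.5]: (6.39+4.14)/2 × 1 = 5.265
  [3.5→5]: (4.14+2.16)/2 × 1.5 = 4.725
  Sum = 32.015 mcg/mL·hr
Tail: C_last/k_e = 2.16/0.434 = 4.977
AUC_0→∞ (intramuscular injection) = 32.015 + 4.977 = 36.992 mcg/mL·hr
F = (AUC_ev/D_ev)/(AUC_iv/D_iv) = (36.992/500)/(31.8/250) = 0.073984/0.1272 = 0.5816

F = 0.582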